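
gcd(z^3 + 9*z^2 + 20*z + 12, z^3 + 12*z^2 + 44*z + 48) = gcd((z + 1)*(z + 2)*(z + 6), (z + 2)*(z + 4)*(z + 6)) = z^2 + 8*z + 12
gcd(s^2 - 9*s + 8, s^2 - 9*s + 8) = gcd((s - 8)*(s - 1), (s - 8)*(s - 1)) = s^2 - 9*s + 8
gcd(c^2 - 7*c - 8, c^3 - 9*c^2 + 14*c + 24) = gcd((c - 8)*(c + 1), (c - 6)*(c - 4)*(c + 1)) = c + 1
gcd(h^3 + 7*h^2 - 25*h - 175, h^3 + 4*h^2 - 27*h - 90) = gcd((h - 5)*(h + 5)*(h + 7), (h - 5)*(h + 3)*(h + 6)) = h - 5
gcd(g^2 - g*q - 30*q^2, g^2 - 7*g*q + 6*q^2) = -g + 6*q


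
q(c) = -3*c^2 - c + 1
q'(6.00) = -37.00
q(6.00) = -113.00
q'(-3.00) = 17.00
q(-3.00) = -23.00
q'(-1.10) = 5.60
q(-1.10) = -1.53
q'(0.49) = -3.94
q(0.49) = -0.21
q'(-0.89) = 4.34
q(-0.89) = -0.49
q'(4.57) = -28.42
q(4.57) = -66.22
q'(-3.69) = 21.14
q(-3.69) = -36.16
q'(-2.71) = 15.26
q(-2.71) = -18.32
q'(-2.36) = 13.16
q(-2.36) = -13.35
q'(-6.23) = 36.38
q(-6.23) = -109.21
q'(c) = -6*c - 1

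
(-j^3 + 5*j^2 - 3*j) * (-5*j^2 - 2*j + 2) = 5*j^5 - 23*j^4 + 3*j^3 + 16*j^2 - 6*j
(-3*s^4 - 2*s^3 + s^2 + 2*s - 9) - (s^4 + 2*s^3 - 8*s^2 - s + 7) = -4*s^4 - 4*s^3 + 9*s^2 + 3*s - 16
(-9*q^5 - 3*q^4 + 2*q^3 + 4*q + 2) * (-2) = 18*q^5 + 6*q^4 - 4*q^3 - 8*q - 4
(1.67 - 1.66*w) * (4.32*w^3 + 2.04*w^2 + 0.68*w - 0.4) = -7.1712*w^4 + 3.828*w^3 + 2.278*w^2 + 1.7996*w - 0.668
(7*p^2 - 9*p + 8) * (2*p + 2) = 14*p^3 - 4*p^2 - 2*p + 16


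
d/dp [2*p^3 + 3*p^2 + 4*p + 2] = 6*p^2 + 6*p + 4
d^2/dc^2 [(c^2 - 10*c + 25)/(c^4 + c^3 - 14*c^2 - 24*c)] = 2*(3*c^8 - 57*c^7 + 185*c^6 + 909*c^5 - 3228*c^4 - 6536*c^3 + 12900*c^2 + 25200*c + 14400)/(c^3*(c^9 + 3*c^8 - 39*c^7 - 155*c^6 + 402*c^5 + 2532*c^4 + 1000*c^3 - 12384*c^2 - 24192*c - 13824))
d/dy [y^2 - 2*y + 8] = 2*y - 2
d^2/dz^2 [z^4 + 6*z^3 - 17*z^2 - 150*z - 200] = 12*z^2 + 36*z - 34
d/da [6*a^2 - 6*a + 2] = 12*a - 6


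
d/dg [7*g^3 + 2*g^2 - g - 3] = 21*g^2 + 4*g - 1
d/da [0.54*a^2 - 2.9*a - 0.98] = 1.08*a - 2.9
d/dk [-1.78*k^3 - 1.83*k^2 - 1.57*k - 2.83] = -5.34*k^2 - 3.66*k - 1.57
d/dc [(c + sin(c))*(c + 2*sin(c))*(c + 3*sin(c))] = 6*c^2*cos(c) + 3*c^2 + 12*c*sin(c) + 11*c*sin(2*c) + 18*sin(c)^2*cos(c) + 11*sin(c)^2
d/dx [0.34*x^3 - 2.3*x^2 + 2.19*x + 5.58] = 1.02*x^2 - 4.6*x + 2.19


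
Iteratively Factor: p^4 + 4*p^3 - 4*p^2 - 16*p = (p - 2)*(p^3 + 6*p^2 + 8*p) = (p - 2)*(p + 2)*(p^2 + 4*p) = (p - 2)*(p + 2)*(p + 4)*(p)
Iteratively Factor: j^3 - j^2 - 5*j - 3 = (j + 1)*(j^2 - 2*j - 3) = (j + 1)^2*(j - 3)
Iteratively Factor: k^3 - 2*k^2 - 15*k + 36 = (k + 4)*(k^2 - 6*k + 9) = (k - 3)*(k + 4)*(k - 3)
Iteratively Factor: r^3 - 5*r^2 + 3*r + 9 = (r - 3)*(r^2 - 2*r - 3) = (r - 3)*(r + 1)*(r - 3)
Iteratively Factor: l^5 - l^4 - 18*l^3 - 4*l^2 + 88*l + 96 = (l + 2)*(l^4 - 3*l^3 - 12*l^2 + 20*l + 48) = (l + 2)^2*(l^3 - 5*l^2 - 2*l + 24) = (l + 2)^3*(l^2 - 7*l + 12) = (l - 3)*(l + 2)^3*(l - 4)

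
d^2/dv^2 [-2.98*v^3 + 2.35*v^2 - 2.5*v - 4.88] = 4.7 - 17.88*v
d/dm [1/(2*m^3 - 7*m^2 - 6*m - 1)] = 2*(-3*m^2 + 7*m + 3)/(-2*m^3 + 7*m^2 + 6*m + 1)^2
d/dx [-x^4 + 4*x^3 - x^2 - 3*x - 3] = -4*x^3 + 12*x^2 - 2*x - 3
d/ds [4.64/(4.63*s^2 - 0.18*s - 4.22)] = (0.8352 - 42.9664*s)/(-4.63*s^2 + 0.18*s + 4.22)^2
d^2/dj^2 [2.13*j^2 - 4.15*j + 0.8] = 4.26000000000000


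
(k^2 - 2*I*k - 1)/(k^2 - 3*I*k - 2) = (k - I)/(k - 2*I)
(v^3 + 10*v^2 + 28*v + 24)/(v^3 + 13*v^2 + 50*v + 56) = (v^2 + 8*v + 12)/(v^2 + 11*v + 28)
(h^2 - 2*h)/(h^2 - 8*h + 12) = h/(h - 6)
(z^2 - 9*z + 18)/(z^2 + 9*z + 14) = (z^2 - 9*z + 18)/(z^2 + 9*z + 14)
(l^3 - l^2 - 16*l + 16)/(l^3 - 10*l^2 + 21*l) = (l^3 - l^2 - 16*l + 16)/(l*(l^2 - 10*l + 21))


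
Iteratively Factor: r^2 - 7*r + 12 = (r - 3)*(r - 4)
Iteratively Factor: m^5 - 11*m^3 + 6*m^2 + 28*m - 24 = (m + 2)*(m^4 - 2*m^3 - 7*m^2 + 20*m - 12) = (m - 1)*(m + 2)*(m^3 - m^2 - 8*m + 12) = (m - 1)*(m + 2)*(m + 3)*(m^2 - 4*m + 4) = (m - 2)*(m - 1)*(m + 2)*(m + 3)*(m - 2)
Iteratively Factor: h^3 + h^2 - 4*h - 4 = (h - 2)*(h^2 + 3*h + 2) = (h - 2)*(h + 2)*(h + 1)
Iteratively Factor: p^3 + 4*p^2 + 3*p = (p + 1)*(p^2 + 3*p) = p*(p + 1)*(p + 3)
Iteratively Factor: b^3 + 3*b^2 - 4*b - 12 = (b + 2)*(b^2 + b - 6) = (b + 2)*(b + 3)*(b - 2)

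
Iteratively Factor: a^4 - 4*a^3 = (a - 4)*(a^3) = a*(a - 4)*(a^2) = a^2*(a - 4)*(a)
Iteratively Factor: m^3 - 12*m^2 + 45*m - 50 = (m - 5)*(m^2 - 7*m + 10) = (m - 5)*(m - 2)*(m - 5)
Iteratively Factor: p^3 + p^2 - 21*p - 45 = (p + 3)*(p^2 - 2*p - 15) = (p - 5)*(p + 3)*(p + 3)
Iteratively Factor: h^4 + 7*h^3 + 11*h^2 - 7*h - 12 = (h + 4)*(h^3 + 3*h^2 - h - 3) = (h + 3)*(h + 4)*(h^2 - 1) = (h + 1)*(h + 3)*(h + 4)*(h - 1)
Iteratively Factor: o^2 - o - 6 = (o - 3)*(o + 2)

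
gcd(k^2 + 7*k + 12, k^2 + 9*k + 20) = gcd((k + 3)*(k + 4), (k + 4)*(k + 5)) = k + 4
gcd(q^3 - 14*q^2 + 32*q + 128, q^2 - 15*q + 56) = q - 8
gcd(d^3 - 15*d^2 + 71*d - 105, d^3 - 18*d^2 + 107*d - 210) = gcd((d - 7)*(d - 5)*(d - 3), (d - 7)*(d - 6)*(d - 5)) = d^2 - 12*d + 35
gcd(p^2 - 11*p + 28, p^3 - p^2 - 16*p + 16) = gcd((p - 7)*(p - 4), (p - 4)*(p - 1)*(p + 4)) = p - 4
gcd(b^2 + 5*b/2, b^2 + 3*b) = b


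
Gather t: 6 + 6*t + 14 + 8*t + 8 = 14*t + 28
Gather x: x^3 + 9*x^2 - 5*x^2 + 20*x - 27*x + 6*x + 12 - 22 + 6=x^3 + 4*x^2 - x - 4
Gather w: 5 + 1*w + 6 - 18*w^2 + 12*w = -18*w^2 + 13*w + 11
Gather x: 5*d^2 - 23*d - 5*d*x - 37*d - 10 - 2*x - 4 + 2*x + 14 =5*d^2 - 5*d*x - 60*d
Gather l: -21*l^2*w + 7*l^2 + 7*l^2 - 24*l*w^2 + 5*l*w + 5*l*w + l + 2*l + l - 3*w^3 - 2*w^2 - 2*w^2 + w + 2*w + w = l^2*(14 - 21*w) + l*(-24*w^2 + 10*w + 4) - 3*w^3 - 4*w^2 + 4*w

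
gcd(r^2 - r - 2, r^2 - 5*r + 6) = r - 2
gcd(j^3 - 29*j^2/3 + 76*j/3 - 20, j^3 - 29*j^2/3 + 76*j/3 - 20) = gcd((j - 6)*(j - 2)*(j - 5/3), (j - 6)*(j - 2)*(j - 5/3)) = j^3 - 29*j^2/3 + 76*j/3 - 20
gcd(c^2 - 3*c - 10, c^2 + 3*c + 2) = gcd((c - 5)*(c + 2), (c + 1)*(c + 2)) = c + 2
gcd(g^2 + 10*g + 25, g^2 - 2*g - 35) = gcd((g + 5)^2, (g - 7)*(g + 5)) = g + 5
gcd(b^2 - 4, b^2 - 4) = b^2 - 4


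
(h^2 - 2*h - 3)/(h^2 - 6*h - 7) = (h - 3)/(h - 7)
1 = 1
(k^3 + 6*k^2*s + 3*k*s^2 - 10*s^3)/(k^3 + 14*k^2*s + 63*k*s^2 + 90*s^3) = (k^2 + k*s - 2*s^2)/(k^2 + 9*k*s + 18*s^2)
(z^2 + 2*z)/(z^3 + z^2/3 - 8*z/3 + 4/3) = 3*z/(3*z^2 - 5*z + 2)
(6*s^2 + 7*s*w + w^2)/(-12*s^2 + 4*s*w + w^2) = (-s - w)/(2*s - w)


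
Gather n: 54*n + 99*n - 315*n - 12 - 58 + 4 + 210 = 144 - 162*n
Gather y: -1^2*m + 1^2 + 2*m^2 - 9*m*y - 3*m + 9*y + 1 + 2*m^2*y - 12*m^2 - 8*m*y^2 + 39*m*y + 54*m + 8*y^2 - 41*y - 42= -10*m^2 + 50*m + y^2*(8 - 8*m) + y*(2*m^2 + 30*m - 32) - 40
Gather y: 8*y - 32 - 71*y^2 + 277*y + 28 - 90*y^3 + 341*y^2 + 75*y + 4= -90*y^3 + 270*y^2 + 360*y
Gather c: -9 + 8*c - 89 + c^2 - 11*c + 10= c^2 - 3*c - 88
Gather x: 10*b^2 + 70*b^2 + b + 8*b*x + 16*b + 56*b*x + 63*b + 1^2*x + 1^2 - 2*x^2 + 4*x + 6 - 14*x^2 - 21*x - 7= 80*b^2 + 80*b - 16*x^2 + x*(64*b - 16)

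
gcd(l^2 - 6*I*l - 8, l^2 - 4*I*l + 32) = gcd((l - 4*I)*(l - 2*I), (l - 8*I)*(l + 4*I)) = 1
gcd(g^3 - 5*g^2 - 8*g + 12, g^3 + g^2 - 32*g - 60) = g^2 - 4*g - 12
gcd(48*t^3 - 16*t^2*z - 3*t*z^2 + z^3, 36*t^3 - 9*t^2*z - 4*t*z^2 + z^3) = 12*t^2 - 7*t*z + z^2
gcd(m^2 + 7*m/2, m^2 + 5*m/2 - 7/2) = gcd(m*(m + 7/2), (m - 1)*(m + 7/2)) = m + 7/2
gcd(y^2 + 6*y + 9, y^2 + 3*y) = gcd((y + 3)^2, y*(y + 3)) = y + 3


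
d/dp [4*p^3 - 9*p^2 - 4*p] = 12*p^2 - 18*p - 4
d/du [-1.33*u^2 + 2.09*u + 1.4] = 2.09 - 2.66*u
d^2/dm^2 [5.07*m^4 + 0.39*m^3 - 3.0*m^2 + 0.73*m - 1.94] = 60.84*m^2 + 2.34*m - 6.0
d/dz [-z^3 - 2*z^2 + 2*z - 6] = -3*z^2 - 4*z + 2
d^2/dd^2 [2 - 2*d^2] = -4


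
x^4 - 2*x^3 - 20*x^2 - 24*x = x*(x - 6)*(x + 2)^2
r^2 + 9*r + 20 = (r + 4)*(r + 5)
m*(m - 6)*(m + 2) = m^3 - 4*m^2 - 12*m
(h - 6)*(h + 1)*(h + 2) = h^3 - 3*h^2 - 16*h - 12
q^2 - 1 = (q - 1)*(q + 1)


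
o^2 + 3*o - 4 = (o - 1)*(o + 4)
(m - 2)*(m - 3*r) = m^2 - 3*m*r - 2*m + 6*r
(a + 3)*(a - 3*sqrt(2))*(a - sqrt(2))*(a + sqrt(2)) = a^4 - 3*sqrt(2)*a^3 + 3*a^3 - 9*sqrt(2)*a^2 - 2*a^2 - 6*a + 6*sqrt(2)*a + 18*sqrt(2)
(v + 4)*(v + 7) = v^2 + 11*v + 28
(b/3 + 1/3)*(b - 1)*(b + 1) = b^3/3 + b^2/3 - b/3 - 1/3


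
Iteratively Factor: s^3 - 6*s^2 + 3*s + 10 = (s - 2)*(s^2 - 4*s - 5) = (s - 5)*(s - 2)*(s + 1)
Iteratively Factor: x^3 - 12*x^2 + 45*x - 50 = (x - 5)*(x^2 - 7*x + 10) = (x - 5)^2*(x - 2)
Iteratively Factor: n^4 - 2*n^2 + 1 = (n - 1)*(n^3 + n^2 - n - 1) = (n - 1)^2*(n^2 + 2*n + 1) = (n - 1)^2*(n + 1)*(n + 1)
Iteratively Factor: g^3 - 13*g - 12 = (g - 4)*(g^2 + 4*g + 3) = (g - 4)*(g + 3)*(g + 1)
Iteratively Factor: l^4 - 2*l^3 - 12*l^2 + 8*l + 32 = (l - 4)*(l^3 + 2*l^2 - 4*l - 8) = (l - 4)*(l - 2)*(l^2 + 4*l + 4) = (l - 4)*(l - 2)*(l + 2)*(l + 2)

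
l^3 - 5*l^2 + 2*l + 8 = (l - 4)*(l - 2)*(l + 1)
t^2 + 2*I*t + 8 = (t - 2*I)*(t + 4*I)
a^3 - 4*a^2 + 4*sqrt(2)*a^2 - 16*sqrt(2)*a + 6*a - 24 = (a - 4)*(a + sqrt(2))*(a + 3*sqrt(2))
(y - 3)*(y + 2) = y^2 - y - 6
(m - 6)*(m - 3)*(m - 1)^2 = m^4 - 11*m^3 + 37*m^2 - 45*m + 18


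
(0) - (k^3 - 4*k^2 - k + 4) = -k^3 + 4*k^2 + k - 4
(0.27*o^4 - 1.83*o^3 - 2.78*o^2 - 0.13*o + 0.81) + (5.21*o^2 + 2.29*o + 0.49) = 0.27*o^4 - 1.83*o^3 + 2.43*o^2 + 2.16*o + 1.3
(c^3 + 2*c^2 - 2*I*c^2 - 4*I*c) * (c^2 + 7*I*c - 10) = c^5 + 2*c^4 + 5*I*c^4 + 4*c^3 + 10*I*c^3 + 8*c^2 + 20*I*c^2 + 40*I*c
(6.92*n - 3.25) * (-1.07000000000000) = 3.4775 - 7.4044*n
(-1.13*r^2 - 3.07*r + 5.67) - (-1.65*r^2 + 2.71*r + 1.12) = 0.52*r^2 - 5.78*r + 4.55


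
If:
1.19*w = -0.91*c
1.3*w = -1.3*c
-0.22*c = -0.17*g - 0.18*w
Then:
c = 0.00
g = 0.00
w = 0.00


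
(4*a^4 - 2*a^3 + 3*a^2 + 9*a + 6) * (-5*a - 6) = -20*a^5 - 14*a^4 - 3*a^3 - 63*a^2 - 84*a - 36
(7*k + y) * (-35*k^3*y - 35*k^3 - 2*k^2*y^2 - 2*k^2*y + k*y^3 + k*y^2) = -245*k^4*y - 245*k^4 - 49*k^3*y^2 - 49*k^3*y + 5*k^2*y^3 + 5*k^2*y^2 + k*y^4 + k*y^3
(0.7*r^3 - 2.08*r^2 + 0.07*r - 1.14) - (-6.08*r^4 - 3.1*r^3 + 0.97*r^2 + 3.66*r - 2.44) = 6.08*r^4 + 3.8*r^3 - 3.05*r^2 - 3.59*r + 1.3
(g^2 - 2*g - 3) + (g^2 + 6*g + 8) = 2*g^2 + 4*g + 5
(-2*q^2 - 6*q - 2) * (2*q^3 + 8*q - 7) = -4*q^5 - 12*q^4 - 20*q^3 - 34*q^2 + 26*q + 14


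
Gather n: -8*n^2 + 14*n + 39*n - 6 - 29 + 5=-8*n^2 + 53*n - 30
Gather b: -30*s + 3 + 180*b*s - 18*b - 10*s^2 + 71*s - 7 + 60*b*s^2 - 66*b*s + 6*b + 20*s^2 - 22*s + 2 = b*(60*s^2 + 114*s - 12) + 10*s^2 + 19*s - 2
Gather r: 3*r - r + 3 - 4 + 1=2*r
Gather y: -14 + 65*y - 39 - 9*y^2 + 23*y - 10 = -9*y^2 + 88*y - 63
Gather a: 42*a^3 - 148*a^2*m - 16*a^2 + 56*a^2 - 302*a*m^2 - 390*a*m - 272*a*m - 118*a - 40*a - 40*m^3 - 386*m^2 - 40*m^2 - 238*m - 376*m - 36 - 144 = 42*a^3 + a^2*(40 - 148*m) + a*(-302*m^2 - 662*m - 158) - 40*m^3 - 426*m^2 - 614*m - 180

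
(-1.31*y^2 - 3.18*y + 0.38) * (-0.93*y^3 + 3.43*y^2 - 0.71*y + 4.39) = 1.2183*y^5 - 1.5359*y^4 - 10.3307*y^3 - 2.1897*y^2 - 14.23*y + 1.6682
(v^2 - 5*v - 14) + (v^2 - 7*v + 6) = 2*v^2 - 12*v - 8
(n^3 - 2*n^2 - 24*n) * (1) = n^3 - 2*n^2 - 24*n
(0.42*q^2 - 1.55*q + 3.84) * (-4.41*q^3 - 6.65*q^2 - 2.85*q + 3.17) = -1.8522*q^5 + 4.0425*q^4 - 7.8239*q^3 - 19.7871*q^2 - 15.8575*q + 12.1728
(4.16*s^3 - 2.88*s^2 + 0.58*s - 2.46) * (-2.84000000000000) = -11.8144*s^3 + 8.1792*s^2 - 1.6472*s + 6.9864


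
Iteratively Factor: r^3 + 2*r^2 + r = (r + 1)*(r^2 + r) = r*(r + 1)*(r + 1)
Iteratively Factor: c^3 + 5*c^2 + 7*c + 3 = (c + 3)*(c^2 + 2*c + 1) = (c + 1)*(c + 3)*(c + 1)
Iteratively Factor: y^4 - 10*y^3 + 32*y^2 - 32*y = (y)*(y^3 - 10*y^2 + 32*y - 32) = y*(y - 2)*(y^2 - 8*y + 16) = y*(y - 4)*(y - 2)*(y - 4)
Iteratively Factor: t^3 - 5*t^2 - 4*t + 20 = (t + 2)*(t^2 - 7*t + 10) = (t - 2)*(t + 2)*(t - 5)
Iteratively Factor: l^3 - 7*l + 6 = (l - 2)*(l^2 + 2*l - 3) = (l - 2)*(l + 3)*(l - 1)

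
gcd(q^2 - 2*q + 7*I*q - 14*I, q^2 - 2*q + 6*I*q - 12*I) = q - 2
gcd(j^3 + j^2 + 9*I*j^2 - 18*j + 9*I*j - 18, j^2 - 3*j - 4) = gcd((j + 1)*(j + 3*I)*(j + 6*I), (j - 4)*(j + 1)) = j + 1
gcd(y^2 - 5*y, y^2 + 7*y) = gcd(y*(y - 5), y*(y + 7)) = y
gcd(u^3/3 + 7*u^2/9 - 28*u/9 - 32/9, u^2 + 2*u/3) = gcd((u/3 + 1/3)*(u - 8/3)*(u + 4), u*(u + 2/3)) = 1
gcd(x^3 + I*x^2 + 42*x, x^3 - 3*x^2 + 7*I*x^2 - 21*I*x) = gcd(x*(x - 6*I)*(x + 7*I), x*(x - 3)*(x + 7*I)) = x^2 + 7*I*x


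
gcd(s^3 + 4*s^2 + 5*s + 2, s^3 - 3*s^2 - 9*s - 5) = s^2 + 2*s + 1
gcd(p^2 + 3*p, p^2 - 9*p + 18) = 1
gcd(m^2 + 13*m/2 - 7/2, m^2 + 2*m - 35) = m + 7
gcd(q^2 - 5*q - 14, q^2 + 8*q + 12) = q + 2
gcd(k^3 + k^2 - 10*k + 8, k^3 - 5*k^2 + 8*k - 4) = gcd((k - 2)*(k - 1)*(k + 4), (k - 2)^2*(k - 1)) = k^2 - 3*k + 2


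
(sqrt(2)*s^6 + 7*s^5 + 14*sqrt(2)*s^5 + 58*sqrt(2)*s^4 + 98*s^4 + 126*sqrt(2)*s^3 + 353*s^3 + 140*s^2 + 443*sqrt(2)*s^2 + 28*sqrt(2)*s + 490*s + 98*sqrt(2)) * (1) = sqrt(2)*s^6 + 7*s^5 + 14*sqrt(2)*s^5 + 58*sqrt(2)*s^4 + 98*s^4 + 126*sqrt(2)*s^3 + 353*s^3 + 140*s^2 + 443*sqrt(2)*s^2 + 28*sqrt(2)*s + 490*s + 98*sqrt(2)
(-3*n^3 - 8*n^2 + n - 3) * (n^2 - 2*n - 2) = -3*n^5 - 2*n^4 + 23*n^3 + 11*n^2 + 4*n + 6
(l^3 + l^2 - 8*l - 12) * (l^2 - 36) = l^5 + l^4 - 44*l^3 - 48*l^2 + 288*l + 432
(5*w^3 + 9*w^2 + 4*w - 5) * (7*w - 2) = 35*w^4 + 53*w^3 + 10*w^2 - 43*w + 10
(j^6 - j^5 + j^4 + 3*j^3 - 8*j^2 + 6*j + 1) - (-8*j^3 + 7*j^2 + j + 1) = j^6 - j^5 + j^4 + 11*j^3 - 15*j^2 + 5*j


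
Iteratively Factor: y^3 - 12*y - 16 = (y + 2)*(y^2 - 2*y - 8) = (y + 2)^2*(y - 4)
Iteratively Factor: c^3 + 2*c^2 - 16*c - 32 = (c - 4)*(c^2 + 6*c + 8) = (c - 4)*(c + 4)*(c + 2)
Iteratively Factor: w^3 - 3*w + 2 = (w - 1)*(w^2 + w - 2) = (w - 1)*(w + 2)*(w - 1)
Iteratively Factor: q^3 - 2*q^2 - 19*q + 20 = (q + 4)*(q^2 - 6*q + 5) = (q - 5)*(q + 4)*(q - 1)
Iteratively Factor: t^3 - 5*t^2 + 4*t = (t)*(t^2 - 5*t + 4) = t*(t - 1)*(t - 4)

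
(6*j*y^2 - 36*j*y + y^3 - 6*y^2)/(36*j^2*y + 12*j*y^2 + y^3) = (y - 6)/(6*j + y)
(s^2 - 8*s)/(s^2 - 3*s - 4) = s*(8 - s)/(-s^2 + 3*s + 4)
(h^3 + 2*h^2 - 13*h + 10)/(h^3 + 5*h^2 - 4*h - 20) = (h - 1)/(h + 2)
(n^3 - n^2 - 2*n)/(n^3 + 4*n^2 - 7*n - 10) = n/(n + 5)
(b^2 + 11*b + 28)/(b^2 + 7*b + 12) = (b + 7)/(b + 3)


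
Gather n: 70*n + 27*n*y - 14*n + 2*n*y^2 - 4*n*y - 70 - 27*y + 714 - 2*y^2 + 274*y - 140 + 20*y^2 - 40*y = n*(2*y^2 + 23*y + 56) + 18*y^2 + 207*y + 504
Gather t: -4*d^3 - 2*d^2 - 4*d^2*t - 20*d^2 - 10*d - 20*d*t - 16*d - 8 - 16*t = -4*d^3 - 22*d^2 - 26*d + t*(-4*d^2 - 20*d - 16) - 8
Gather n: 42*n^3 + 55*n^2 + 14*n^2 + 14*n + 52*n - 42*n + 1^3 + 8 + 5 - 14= 42*n^3 + 69*n^2 + 24*n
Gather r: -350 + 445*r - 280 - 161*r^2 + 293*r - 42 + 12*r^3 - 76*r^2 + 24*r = 12*r^3 - 237*r^2 + 762*r - 672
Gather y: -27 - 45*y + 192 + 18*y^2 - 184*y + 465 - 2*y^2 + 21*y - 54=16*y^2 - 208*y + 576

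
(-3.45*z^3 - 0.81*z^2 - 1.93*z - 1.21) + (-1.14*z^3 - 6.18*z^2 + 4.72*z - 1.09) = -4.59*z^3 - 6.99*z^2 + 2.79*z - 2.3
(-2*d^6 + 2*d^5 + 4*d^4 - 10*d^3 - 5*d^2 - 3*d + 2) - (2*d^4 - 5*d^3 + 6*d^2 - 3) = -2*d^6 + 2*d^5 + 2*d^4 - 5*d^3 - 11*d^2 - 3*d + 5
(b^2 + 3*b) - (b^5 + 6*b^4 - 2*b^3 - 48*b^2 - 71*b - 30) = -b^5 - 6*b^4 + 2*b^3 + 49*b^2 + 74*b + 30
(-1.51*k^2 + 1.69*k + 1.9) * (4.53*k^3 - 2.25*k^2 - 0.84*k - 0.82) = -6.8403*k^5 + 11.0532*k^4 + 6.0729*k^3 - 4.4564*k^2 - 2.9818*k - 1.558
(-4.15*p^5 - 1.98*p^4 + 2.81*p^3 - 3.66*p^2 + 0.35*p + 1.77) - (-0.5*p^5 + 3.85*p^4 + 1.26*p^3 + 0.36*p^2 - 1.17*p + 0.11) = -3.65*p^5 - 5.83*p^4 + 1.55*p^3 - 4.02*p^2 + 1.52*p + 1.66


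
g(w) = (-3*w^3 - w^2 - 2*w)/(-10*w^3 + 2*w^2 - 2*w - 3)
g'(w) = (-9*w^2 - 2*w - 2)/(-10*w^3 + 2*w^2 - 2*w - 3) + (30*w^2 - 4*w + 2)*(-3*w^3 - w^2 - 2*w)/(-10*w^3 + 2*w^2 - 2*w - 3)^2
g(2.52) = 0.38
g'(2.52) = -0.04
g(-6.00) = 0.28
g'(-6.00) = -0.00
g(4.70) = 0.34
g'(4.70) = -0.01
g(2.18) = 0.40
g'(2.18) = -0.05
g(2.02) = 0.40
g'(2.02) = -0.05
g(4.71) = 0.34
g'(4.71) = -0.01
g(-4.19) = 0.27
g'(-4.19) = -0.00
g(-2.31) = 0.27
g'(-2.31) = 0.00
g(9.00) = 0.32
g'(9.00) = 0.00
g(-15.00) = 0.29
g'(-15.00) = 0.00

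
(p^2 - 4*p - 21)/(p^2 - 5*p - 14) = (p + 3)/(p + 2)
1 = 1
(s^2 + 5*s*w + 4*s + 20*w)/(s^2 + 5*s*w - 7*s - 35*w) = (s + 4)/(s - 7)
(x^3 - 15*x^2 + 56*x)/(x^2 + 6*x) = (x^2 - 15*x + 56)/(x + 6)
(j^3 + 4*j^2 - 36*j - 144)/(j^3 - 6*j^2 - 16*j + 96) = (j + 6)/(j - 4)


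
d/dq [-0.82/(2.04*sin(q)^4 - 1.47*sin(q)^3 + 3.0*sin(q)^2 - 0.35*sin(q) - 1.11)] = (6.6912*sin(q)^3 - 3.6162*sin(q)^2 + 4.92*sin(q) - 0.287)*cos(q)/(-2.04*sin(q)^4 + 1.47*sin(q)^3 - 3.0*sin(q)^2 + 0.35*sin(q) + 1.11)^2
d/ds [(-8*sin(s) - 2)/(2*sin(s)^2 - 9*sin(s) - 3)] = 2*(8*sin(s)^2 + 4*sin(s) + 3)*cos(s)/(2*sin(s)^2 - 9*sin(s) - 3)^2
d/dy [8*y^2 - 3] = 16*y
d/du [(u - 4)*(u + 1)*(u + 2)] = 3*u^2 - 2*u - 10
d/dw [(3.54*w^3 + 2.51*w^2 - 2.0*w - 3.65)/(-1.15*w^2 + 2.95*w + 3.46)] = (-4.071*w^4 + 20.886*w^3 + 41.8497*w^2 + 8.9742*w + 3.8475)/(1.3225*w^4 - 6.785*w^3 + 0.744500000000001*w^2 + 20.414*w + 11.9716)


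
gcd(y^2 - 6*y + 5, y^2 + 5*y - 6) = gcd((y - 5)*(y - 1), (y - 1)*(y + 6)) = y - 1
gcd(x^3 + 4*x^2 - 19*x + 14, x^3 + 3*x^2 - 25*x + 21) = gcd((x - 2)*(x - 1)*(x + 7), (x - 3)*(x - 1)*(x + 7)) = x^2 + 6*x - 7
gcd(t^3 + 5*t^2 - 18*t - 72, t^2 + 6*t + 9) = t + 3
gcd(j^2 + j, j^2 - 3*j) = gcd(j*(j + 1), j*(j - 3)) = j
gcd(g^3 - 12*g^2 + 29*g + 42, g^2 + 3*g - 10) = 1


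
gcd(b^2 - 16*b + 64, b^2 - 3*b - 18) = 1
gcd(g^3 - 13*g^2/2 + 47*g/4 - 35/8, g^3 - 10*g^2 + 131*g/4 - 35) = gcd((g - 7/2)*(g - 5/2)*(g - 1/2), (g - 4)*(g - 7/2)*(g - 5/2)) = g^2 - 6*g + 35/4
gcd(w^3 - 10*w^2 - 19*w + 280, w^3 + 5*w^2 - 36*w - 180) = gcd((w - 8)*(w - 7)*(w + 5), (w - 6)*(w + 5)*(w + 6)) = w + 5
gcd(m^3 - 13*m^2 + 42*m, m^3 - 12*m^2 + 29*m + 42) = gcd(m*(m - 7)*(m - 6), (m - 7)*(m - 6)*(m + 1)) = m^2 - 13*m + 42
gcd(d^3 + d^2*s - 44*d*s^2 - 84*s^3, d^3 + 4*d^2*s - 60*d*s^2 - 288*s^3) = d + 6*s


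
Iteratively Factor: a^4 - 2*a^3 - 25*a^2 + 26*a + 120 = (a - 3)*(a^3 + a^2 - 22*a - 40) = (a - 3)*(a + 2)*(a^2 - a - 20) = (a - 5)*(a - 3)*(a + 2)*(a + 4)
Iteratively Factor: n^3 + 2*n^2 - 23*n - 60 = (n + 4)*(n^2 - 2*n - 15) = (n + 3)*(n + 4)*(n - 5)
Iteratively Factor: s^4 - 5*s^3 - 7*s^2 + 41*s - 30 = (s - 1)*(s^3 - 4*s^2 - 11*s + 30) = (s - 1)*(s + 3)*(s^2 - 7*s + 10) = (s - 5)*(s - 1)*(s + 3)*(s - 2)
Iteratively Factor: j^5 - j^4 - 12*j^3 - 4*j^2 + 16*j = (j + 2)*(j^4 - 3*j^3 - 6*j^2 + 8*j) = (j + 2)^2*(j^3 - 5*j^2 + 4*j) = (j - 1)*(j + 2)^2*(j^2 - 4*j) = j*(j - 1)*(j + 2)^2*(j - 4)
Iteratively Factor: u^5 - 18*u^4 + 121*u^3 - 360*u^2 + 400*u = (u - 5)*(u^4 - 13*u^3 + 56*u^2 - 80*u) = (u - 5)*(u - 4)*(u^3 - 9*u^2 + 20*u) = u*(u - 5)*(u - 4)*(u^2 - 9*u + 20) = u*(u - 5)^2*(u - 4)*(u - 4)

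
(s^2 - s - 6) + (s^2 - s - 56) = 2*s^2 - 2*s - 62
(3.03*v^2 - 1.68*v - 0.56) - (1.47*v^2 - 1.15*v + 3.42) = 1.56*v^2 - 0.53*v - 3.98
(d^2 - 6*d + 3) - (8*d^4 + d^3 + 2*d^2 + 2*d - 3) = -8*d^4 - d^3 - d^2 - 8*d + 6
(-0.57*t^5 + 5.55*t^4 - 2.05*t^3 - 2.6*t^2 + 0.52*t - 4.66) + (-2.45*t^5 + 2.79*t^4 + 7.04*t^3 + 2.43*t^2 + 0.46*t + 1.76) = -3.02*t^5 + 8.34*t^4 + 4.99*t^3 - 0.17*t^2 + 0.98*t - 2.9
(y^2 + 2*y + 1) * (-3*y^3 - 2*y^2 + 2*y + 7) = -3*y^5 - 8*y^4 - 5*y^3 + 9*y^2 + 16*y + 7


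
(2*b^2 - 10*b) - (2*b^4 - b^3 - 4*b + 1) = -2*b^4 + b^3 + 2*b^2 - 6*b - 1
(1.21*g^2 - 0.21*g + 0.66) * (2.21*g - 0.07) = 2.6741*g^3 - 0.5488*g^2 + 1.4733*g - 0.0462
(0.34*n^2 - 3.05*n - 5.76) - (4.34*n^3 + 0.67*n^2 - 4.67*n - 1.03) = -4.34*n^3 - 0.33*n^2 + 1.62*n - 4.73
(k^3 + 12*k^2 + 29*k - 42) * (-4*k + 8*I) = -4*k^4 - 48*k^3 + 8*I*k^3 - 116*k^2 + 96*I*k^2 + 168*k + 232*I*k - 336*I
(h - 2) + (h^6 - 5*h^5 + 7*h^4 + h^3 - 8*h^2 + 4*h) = h^6 - 5*h^5 + 7*h^4 + h^3 - 8*h^2 + 5*h - 2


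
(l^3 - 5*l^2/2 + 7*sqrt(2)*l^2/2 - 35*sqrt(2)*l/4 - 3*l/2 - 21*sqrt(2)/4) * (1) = l^3 - 5*l^2/2 + 7*sqrt(2)*l^2/2 - 35*sqrt(2)*l/4 - 3*l/2 - 21*sqrt(2)/4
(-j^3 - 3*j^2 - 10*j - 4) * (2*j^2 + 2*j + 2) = -2*j^5 - 8*j^4 - 28*j^3 - 34*j^2 - 28*j - 8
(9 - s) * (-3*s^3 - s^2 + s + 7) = 3*s^4 - 26*s^3 - 10*s^2 + 2*s + 63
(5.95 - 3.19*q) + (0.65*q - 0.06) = 5.89 - 2.54*q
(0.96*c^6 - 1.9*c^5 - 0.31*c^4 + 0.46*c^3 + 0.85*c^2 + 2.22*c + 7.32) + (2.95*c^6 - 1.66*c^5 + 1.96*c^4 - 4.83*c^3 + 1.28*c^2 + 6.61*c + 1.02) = 3.91*c^6 - 3.56*c^5 + 1.65*c^4 - 4.37*c^3 + 2.13*c^2 + 8.83*c + 8.34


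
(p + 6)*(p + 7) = p^2 + 13*p + 42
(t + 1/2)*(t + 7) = t^2 + 15*t/2 + 7/2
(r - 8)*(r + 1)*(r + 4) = r^3 - 3*r^2 - 36*r - 32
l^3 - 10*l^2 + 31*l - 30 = (l - 5)*(l - 3)*(l - 2)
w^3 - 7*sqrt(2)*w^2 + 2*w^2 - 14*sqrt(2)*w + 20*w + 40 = (w + 2)*(w - 5*sqrt(2))*(w - 2*sqrt(2))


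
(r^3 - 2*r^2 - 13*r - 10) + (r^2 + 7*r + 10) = r^3 - r^2 - 6*r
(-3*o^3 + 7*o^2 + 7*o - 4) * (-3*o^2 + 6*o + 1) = 9*o^5 - 39*o^4 + 18*o^3 + 61*o^2 - 17*o - 4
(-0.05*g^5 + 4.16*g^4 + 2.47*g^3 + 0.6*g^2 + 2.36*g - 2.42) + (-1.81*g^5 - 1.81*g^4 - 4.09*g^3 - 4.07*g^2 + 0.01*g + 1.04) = -1.86*g^5 + 2.35*g^4 - 1.62*g^3 - 3.47*g^2 + 2.37*g - 1.38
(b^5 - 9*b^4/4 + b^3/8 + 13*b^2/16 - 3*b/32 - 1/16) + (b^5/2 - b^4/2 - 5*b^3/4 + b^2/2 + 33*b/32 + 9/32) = 3*b^5/2 - 11*b^4/4 - 9*b^3/8 + 21*b^2/16 + 15*b/16 + 7/32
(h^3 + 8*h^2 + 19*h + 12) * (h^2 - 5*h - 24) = h^5 + 3*h^4 - 45*h^3 - 275*h^2 - 516*h - 288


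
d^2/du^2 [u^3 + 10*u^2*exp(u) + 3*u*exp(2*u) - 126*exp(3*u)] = 10*u^2*exp(u) + 12*u*exp(2*u) + 40*u*exp(u) + 6*u - 1134*exp(3*u) + 12*exp(2*u) + 20*exp(u)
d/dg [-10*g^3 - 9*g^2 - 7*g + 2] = -30*g^2 - 18*g - 7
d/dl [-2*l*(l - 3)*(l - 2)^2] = -8*l^3 + 42*l^2 - 64*l + 24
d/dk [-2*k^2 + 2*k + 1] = 2 - 4*k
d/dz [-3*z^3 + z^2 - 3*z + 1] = -9*z^2 + 2*z - 3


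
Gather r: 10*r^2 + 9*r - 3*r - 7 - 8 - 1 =10*r^2 + 6*r - 16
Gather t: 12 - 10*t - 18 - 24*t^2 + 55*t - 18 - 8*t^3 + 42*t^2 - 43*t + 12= -8*t^3 + 18*t^2 + 2*t - 12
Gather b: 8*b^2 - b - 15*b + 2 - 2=8*b^2 - 16*b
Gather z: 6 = 6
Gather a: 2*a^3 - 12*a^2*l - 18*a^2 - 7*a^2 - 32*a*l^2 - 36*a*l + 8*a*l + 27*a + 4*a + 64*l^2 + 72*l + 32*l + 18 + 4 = 2*a^3 + a^2*(-12*l - 25) + a*(-32*l^2 - 28*l + 31) + 64*l^2 + 104*l + 22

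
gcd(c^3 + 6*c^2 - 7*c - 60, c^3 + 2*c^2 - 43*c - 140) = c^2 + 9*c + 20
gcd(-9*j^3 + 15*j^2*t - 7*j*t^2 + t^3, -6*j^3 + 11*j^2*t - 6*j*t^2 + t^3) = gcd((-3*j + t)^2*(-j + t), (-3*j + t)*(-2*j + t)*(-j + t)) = 3*j^2 - 4*j*t + t^2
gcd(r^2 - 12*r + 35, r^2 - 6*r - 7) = r - 7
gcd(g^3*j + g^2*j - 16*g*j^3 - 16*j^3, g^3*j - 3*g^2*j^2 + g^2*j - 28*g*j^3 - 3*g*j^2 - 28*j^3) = g^2*j + 4*g*j^2 + g*j + 4*j^2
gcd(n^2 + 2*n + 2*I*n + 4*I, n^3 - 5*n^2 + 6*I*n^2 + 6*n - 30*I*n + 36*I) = 1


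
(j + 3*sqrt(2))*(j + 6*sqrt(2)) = j^2 + 9*sqrt(2)*j + 36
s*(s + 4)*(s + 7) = s^3 + 11*s^2 + 28*s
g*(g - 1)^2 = g^3 - 2*g^2 + g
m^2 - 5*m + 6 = (m - 3)*(m - 2)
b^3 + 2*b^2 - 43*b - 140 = (b - 7)*(b + 4)*(b + 5)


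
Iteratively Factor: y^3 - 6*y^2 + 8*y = (y)*(y^2 - 6*y + 8) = y*(y - 4)*(y - 2)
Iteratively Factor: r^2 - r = (r)*(r - 1)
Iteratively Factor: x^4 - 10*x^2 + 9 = (x - 1)*(x^3 + x^2 - 9*x - 9) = (x - 1)*(x + 1)*(x^2 - 9) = (x - 1)*(x + 1)*(x + 3)*(x - 3)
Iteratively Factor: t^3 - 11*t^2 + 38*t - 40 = (t - 2)*(t^2 - 9*t + 20) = (t - 4)*(t - 2)*(t - 5)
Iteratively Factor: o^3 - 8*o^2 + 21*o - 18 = (o - 2)*(o^2 - 6*o + 9) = (o - 3)*(o - 2)*(o - 3)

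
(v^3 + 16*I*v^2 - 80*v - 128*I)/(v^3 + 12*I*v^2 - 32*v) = (v + 4*I)/v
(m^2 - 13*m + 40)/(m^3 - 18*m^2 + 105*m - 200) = 1/(m - 5)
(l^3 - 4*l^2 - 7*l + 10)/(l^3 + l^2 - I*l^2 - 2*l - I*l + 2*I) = (l - 5)/(l - I)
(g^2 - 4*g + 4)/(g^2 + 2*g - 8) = (g - 2)/(g + 4)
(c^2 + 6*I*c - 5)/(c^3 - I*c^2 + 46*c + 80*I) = (c + I)/(c^2 - 6*I*c + 16)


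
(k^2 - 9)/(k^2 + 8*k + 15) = (k - 3)/(k + 5)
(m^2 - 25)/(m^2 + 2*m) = (m^2 - 25)/(m*(m + 2))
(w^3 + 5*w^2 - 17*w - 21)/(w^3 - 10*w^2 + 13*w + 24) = (w + 7)/(w - 8)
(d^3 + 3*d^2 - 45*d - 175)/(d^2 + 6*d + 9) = (d^3 + 3*d^2 - 45*d - 175)/(d^2 + 6*d + 9)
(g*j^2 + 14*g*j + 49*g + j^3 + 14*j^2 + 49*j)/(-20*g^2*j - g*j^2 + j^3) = (-g*j^2 - 14*g*j - 49*g - j^3 - 14*j^2 - 49*j)/(j*(20*g^2 + g*j - j^2))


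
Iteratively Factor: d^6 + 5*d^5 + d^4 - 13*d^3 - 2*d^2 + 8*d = (d + 2)*(d^5 + 3*d^4 - 5*d^3 - 3*d^2 + 4*d) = d*(d + 2)*(d^4 + 3*d^3 - 5*d^2 - 3*d + 4) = d*(d + 2)*(d + 4)*(d^3 - d^2 - d + 1) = d*(d - 1)*(d + 2)*(d + 4)*(d^2 - 1) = d*(d - 1)^2*(d + 2)*(d + 4)*(d + 1)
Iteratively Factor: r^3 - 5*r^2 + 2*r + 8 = (r - 2)*(r^2 - 3*r - 4) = (r - 4)*(r - 2)*(r + 1)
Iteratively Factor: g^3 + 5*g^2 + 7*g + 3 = (g + 1)*(g^2 + 4*g + 3) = (g + 1)^2*(g + 3)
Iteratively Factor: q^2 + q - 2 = (q + 2)*(q - 1)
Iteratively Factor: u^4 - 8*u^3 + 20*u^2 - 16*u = (u)*(u^3 - 8*u^2 + 20*u - 16) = u*(u - 2)*(u^2 - 6*u + 8) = u*(u - 4)*(u - 2)*(u - 2)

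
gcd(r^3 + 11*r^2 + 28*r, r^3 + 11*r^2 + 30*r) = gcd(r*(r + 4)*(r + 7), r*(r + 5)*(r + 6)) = r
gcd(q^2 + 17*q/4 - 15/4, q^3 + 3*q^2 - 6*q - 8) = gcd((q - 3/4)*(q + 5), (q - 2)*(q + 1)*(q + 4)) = 1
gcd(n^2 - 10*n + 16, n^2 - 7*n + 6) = 1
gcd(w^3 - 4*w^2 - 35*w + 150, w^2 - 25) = w - 5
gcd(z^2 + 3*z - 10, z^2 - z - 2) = z - 2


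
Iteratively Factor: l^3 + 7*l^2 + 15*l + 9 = (l + 1)*(l^2 + 6*l + 9) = (l + 1)*(l + 3)*(l + 3)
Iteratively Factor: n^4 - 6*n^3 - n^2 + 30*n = (n + 2)*(n^3 - 8*n^2 + 15*n) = (n - 3)*(n + 2)*(n^2 - 5*n) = (n - 5)*(n - 3)*(n + 2)*(n)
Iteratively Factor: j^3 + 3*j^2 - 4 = (j - 1)*(j^2 + 4*j + 4) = (j - 1)*(j + 2)*(j + 2)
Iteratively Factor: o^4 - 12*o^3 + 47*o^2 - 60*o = (o - 3)*(o^3 - 9*o^2 + 20*o) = (o - 5)*(o - 3)*(o^2 - 4*o) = o*(o - 5)*(o - 3)*(o - 4)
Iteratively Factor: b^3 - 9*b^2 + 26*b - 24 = (b - 4)*(b^2 - 5*b + 6) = (b - 4)*(b - 2)*(b - 3)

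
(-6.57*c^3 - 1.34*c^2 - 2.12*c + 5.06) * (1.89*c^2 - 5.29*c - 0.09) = -12.4173*c^5 + 32.2227*c^4 + 3.6731*c^3 + 20.8988*c^2 - 26.5766*c - 0.4554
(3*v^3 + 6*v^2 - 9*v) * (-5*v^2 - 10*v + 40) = -15*v^5 - 60*v^4 + 105*v^3 + 330*v^2 - 360*v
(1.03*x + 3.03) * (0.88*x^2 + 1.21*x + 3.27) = 0.9064*x^3 + 3.9127*x^2 + 7.0344*x + 9.9081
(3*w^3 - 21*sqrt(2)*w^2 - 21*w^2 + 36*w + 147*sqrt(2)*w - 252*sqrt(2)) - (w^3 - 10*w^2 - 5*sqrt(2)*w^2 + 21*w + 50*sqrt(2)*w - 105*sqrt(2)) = 2*w^3 - 16*sqrt(2)*w^2 - 11*w^2 + 15*w + 97*sqrt(2)*w - 147*sqrt(2)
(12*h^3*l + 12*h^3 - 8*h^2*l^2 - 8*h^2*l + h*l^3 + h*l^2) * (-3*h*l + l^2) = -36*h^4*l^2 - 36*h^4*l + 36*h^3*l^3 + 36*h^3*l^2 - 11*h^2*l^4 - 11*h^2*l^3 + h*l^5 + h*l^4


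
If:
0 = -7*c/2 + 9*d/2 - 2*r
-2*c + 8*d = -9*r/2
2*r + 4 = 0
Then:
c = 145/38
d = 79/38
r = -2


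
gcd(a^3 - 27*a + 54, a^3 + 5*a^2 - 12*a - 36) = a^2 + 3*a - 18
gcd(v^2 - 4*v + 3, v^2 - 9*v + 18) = v - 3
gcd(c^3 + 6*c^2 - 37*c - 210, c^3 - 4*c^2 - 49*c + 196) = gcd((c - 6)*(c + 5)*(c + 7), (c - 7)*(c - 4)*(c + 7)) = c + 7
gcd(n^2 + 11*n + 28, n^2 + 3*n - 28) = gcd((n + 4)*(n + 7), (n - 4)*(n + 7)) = n + 7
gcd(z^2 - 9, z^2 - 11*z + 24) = z - 3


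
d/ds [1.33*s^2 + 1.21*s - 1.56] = 2.66*s + 1.21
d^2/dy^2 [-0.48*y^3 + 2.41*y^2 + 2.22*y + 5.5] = 4.82 - 2.88*y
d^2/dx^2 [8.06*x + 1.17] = 0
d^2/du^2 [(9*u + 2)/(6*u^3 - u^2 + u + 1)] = 2*((9*u + 2)*(18*u^2 - 2*u + 1)^2 + (-162*u^2 + 18*u - (9*u + 2)*(18*u - 1) - 9)*(6*u^3 - u^2 + u + 1))/(6*u^3 - u^2 + u + 1)^3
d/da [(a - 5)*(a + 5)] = 2*a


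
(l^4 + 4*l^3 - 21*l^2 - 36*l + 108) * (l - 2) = l^5 + 2*l^4 - 29*l^3 + 6*l^2 + 180*l - 216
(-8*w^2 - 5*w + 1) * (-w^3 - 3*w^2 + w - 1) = 8*w^5 + 29*w^4 + 6*w^3 + 6*w - 1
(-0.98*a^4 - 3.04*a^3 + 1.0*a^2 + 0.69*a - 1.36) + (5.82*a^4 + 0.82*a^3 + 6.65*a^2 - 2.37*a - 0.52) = 4.84*a^4 - 2.22*a^3 + 7.65*a^2 - 1.68*a - 1.88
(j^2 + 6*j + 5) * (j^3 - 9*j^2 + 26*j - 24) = j^5 - 3*j^4 - 23*j^3 + 87*j^2 - 14*j - 120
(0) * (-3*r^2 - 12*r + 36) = 0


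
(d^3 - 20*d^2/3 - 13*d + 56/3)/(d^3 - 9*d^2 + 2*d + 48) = (d^2 + 4*d/3 - 7/3)/(d^2 - d - 6)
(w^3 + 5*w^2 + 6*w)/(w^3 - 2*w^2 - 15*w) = (w + 2)/(w - 5)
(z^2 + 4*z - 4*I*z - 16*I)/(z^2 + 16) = (z + 4)/(z + 4*I)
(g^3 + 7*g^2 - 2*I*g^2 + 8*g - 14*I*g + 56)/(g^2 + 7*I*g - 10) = (g^2 + g*(7 - 4*I) - 28*I)/(g + 5*I)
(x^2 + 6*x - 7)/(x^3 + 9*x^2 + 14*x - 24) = (x + 7)/(x^2 + 10*x + 24)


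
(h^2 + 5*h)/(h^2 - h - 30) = h/(h - 6)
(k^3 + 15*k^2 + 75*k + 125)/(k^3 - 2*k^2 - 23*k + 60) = (k^2 + 10*k + 25)/(k^2 - 7*k + 12)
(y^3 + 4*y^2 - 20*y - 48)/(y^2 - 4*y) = y + 8 + 12/y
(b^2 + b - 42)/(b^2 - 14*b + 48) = (b + 7)/(b - 8)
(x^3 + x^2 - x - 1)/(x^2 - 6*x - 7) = (x^2 - 1)/(x - 7)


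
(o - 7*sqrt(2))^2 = o^2 - 14*sqrt(2)*o + 98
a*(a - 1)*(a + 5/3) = a^3 + 2*a^2/3 - 5*a/3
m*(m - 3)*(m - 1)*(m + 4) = m^4 - 13*m^2 + 12*m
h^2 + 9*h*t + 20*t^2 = (h + 4*t)*(h + 5*t)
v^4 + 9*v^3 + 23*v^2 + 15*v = v*(v + 1)*(v + 3)*(v + 5)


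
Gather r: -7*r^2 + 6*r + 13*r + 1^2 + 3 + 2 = -7*r^2 + 19*r + 6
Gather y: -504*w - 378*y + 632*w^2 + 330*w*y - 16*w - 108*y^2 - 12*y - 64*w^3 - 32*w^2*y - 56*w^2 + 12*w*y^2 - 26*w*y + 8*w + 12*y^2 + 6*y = -64*w^3 + 576*w^2 - 512*w + y^2*(12*w - 96) + y*(-32*w^2 + 304*w - 384)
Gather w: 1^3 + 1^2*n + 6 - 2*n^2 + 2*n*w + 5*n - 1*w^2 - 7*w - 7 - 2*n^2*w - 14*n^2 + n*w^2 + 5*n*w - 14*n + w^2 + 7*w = -16*n^2 + n*w^2 - 8*n + w*(-2*n^2 + 7*n)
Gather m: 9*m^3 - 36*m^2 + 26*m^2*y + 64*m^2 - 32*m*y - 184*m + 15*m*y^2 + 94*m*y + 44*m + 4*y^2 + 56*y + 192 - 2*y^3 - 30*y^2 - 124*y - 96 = 9*m^3 + m^2*(26*y + 28) + m*(15*y^2 + 62*y - 140) - 2*y^3 - 26*y^2 - 68*y + 96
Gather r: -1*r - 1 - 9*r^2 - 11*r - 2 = -9*r^2 - 12*r - 3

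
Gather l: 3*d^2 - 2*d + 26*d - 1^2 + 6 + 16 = 3*d^2 + 24*d + 21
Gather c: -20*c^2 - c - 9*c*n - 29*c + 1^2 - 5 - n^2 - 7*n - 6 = -20*c^2 + c*(-9*n - 30) - n^2 - 7*n - 10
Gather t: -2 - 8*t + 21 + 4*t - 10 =9 - 4*t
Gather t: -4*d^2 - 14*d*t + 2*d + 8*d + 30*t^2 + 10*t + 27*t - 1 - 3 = -4*d^2 + 10*d + 30*t^2 + t*(37 - 14*d) - 4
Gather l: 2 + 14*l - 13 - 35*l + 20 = 9 - 21*l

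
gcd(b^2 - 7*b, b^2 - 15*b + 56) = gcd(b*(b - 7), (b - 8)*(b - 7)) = b - 7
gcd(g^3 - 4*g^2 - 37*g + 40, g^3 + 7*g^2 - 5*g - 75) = g + 5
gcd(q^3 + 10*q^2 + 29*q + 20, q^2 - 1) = q + 1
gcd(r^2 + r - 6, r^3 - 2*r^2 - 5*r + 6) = 1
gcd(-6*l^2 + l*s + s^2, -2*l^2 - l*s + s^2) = -2*l + s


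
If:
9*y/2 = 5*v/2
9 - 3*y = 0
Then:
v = 27/5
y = 3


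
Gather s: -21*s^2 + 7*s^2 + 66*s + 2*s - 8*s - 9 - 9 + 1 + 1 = -14*s^2 + 60*s - 16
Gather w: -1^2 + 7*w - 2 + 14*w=21*w - 3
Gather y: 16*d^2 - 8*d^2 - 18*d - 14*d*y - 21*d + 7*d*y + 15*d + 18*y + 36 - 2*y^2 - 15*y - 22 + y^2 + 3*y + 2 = 8*d^2 - 24*d - y^2 + y*(6 - 7*d) + 16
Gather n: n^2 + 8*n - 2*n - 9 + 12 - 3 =n^2 + 6*n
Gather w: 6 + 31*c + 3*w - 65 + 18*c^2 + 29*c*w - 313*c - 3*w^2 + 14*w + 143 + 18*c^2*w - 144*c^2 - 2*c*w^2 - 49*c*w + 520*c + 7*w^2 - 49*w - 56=-126*c^2 + 238*c + w^2*(4 - 2*c) + w*(18*c^2 - 20*c - 32) + 28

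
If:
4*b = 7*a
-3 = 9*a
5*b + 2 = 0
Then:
No Solution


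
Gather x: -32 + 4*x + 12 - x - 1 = 3*x - 21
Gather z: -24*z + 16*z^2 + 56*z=16*z^2 + 32*z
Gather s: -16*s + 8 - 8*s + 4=12 - 24*s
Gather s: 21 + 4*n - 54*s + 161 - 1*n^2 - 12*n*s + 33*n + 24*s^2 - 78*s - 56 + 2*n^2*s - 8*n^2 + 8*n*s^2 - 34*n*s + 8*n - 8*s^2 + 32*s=-9*n^2 + 45*n + s^2*(8*n + 16) + s*(2*n^2 - 46*n - 100) + 126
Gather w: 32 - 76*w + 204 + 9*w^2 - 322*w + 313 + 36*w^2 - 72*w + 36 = 45*w^2 - 470*w + 585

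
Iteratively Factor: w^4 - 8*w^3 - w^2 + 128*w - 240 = (w - 5)*(w^3 - 3*w^2 - 16*w + 48) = (w - 5)*(w + 4)*(w^2 - 7*w + 12) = (w - 5)*(w - 3)*(w + 4)*(w - 4)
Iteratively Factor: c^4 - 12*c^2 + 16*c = (c + 4)*(c^3 - 4*c^2 + 4*c) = (c - 2)*(c + 4)*(c^2 - 2*c) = c*(c - 2)*(c + 4)*(c - 2)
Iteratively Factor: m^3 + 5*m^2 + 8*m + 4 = (m + 2)*(m^2 + 3*m + 2) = (m + 2)^2*(m + 1)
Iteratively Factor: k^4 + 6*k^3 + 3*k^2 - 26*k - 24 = (k - 2)*(k^3 + 8*k^2 + 19*k + 12) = (k - 2)*(k + 4)*(k^2 + 4*k + 3) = (k - 2)*(k + 1)*(k + 4)*(k + 3)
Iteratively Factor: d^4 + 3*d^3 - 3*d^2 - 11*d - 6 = (d + 3)*(d^3 - 3*d - 2) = (d - 2)*(d + 3)*(d^2 + 2*d + 1) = (d - 2)*(d + 1)*(d + 3)*(d + 1)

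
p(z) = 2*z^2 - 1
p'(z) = 4*z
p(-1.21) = 1.93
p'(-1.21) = -4.84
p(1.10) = 1.42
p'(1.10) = 4.40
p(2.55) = 12.00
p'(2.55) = 10.20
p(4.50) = 39.50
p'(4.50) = 18.00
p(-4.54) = 40.22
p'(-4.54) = -18.16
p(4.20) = 34.28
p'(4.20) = 16.80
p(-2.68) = 13.36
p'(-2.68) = -10.72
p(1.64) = 4.38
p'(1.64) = 6.56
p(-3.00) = 17.00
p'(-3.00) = -12.00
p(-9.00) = 161.00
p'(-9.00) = -36.00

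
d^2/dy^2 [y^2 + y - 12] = 2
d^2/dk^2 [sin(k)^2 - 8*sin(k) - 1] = 8*sin(k) + 2*cos(2*k)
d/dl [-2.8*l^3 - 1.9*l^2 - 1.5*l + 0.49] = -8.4*l^2 - 3.8*l - 1.5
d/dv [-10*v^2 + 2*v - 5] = 2 - 20*v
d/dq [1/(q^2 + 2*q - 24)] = 2*(-q - 1)/(q^2 + 2*q - 24)^2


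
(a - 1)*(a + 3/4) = a^2 - a/4 - 3/4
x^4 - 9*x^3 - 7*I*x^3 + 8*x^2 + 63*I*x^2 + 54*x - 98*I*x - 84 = (x - 7)*(x - 2)*(x - 6*I)*(x - I)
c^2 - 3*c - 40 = (c - 8)*(c + 5)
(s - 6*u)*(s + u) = s^2 - 5*s*u - 6*u^2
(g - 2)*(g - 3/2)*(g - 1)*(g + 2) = g^4 - 5*g^3/2 - 5*g^2/2 + 10*g - 6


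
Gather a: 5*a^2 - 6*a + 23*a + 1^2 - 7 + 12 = 5*a^2 + 17*a + 6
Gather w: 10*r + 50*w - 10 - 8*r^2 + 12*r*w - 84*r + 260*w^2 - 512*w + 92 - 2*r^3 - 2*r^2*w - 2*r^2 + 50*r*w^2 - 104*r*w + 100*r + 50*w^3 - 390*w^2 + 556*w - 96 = -2*r^3 - 10*r^2 + 26*r + 50*w^3 + w^2*(50*r - 130) + w*(-2*r^2 - 92*r + 94) - 14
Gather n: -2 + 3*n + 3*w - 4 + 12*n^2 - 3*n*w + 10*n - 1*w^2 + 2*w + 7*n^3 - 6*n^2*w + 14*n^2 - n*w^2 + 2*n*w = 7*n^3 + n^2*(26 - 6*w) + n*(-w^2 - w + 13) - w^2 + 5*w - 6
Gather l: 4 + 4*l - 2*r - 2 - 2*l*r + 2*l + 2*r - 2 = l*(6 - 2*r)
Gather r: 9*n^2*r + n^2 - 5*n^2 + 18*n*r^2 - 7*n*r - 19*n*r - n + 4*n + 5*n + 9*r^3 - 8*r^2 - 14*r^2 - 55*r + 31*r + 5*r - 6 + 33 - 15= -4*n^2 + 8*n + 9*r^3 + r^2*(18*n - 22) + r*(9*n^2 - 26*n - 19) + 12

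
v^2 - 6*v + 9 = (v - 3)^2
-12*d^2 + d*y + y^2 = (-3*d + y)*(4*d + y)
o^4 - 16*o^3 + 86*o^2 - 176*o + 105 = (o - 7)*(o - 5)*(o - 3)*(o - 1)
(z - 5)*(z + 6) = z^2 + z - 30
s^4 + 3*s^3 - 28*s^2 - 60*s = s*(s - 5)*(s + 2)*(s + 6)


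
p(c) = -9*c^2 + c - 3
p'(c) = 1 - 18*c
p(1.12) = -13.17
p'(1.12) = -19.16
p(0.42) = -4.17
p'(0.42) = -6.56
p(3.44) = -106.06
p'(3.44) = -60.92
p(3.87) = -133.92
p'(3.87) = -68.66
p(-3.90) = -143.79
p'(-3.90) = 71.20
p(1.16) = -13.95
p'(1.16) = -19.88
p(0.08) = -2.98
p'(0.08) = -0.44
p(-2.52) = -62.67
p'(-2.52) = 46.36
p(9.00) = -723.00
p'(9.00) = -161.00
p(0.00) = -3.00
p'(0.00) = 1.00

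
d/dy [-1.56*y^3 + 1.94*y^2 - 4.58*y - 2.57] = -4.68*y^2 + 3.88*y - 4.58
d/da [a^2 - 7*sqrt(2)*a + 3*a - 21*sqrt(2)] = 2*a - 7*sqrt(2) + 3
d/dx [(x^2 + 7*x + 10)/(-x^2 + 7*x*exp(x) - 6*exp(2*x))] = ((-2*x - 7)*(x^2 - 7*x*exp(x) + 6*exp(2*x)) - (x^2 + 7*x + 10)*(7*x*exp(x) - 2*x - 12*exp(2*x) + 7*exp(x)))/(x^2 - 7*x*exp(x) + 6*exp(2*x))^2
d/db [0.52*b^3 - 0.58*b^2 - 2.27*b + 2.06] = 1.56*b^2 - 1.16*b - 2.27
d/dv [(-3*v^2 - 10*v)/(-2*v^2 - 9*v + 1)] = (7*v^2 - 6*v - 10)/(4*v^4 + 36*v^3 + 77*v^2 - 18*v + 1)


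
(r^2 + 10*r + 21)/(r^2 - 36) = (r^2 + 10*r + 21)/(r^2 - 36)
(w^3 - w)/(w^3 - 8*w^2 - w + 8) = w/(w - 8)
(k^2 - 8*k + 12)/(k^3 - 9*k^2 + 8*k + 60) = (k - 2)/(k^2 - 3*k - 10)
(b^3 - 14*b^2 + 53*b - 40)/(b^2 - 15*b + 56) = (b^2 - 6*b + 5)/(b - 7)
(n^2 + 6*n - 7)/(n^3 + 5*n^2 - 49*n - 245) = (n - 1)/(n^2 - 2*n - 35)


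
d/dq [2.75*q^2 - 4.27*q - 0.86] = 5.5*q - 4.27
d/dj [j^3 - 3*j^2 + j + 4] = 3*j^2 - 6*j + 1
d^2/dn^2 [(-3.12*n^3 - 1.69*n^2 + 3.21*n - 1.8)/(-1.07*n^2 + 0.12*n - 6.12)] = (-1.77635683940025e-15*n^4 - 47.6884259999999*n^3 - 67.783824*n^2 + 825.881832*n + 98.358624)/(1.225043*n^6 - 0.412164*n^5 + 21.066588*n^4 - 4.716576*n^3 + 120.493008*n^2 - 13.483584*n + 229.220928)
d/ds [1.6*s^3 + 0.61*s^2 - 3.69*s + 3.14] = 4.8*s^2 + 1.22*s - 3.69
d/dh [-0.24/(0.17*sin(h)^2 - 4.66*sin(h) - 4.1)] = (0.0816*sin(h) - 1.1184)*cos(h)/(-0.17*sin(h)^2 + 4.66*sin(h) + 4.1)^2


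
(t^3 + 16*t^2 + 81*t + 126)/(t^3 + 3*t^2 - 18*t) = (t^2 + 10*t + 21)/(t*(t - 3))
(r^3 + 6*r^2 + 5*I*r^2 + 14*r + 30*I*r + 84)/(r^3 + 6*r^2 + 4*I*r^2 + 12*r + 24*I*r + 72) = (r + 7*I)/(r + 6*I)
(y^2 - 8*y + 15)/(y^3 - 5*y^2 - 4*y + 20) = (y - 3)/(y^2 - 4)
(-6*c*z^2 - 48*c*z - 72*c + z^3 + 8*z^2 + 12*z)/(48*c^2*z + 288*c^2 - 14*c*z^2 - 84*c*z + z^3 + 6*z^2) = (z + 2)/(-8*c + z)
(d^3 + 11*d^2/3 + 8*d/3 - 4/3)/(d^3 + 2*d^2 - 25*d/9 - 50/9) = 3*(3*d^2 + 5*d - 2)/(9*d^2 - 25)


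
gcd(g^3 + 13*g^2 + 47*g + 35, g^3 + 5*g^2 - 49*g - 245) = g^2 + 12*g + 35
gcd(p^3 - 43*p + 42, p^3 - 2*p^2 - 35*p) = 1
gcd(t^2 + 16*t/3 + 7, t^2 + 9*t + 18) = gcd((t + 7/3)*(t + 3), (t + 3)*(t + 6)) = t + 3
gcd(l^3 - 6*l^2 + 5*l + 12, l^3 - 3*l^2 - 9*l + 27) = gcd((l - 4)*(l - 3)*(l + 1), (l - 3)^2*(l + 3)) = l - 3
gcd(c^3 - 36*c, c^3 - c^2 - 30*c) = c^2 - 6*c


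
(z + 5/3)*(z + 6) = z^2 + 23*z/3 + 10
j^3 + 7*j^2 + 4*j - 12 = (j - 1)*(j + 2)*(j + 6)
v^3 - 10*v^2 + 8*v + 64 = (v - 8)*(v - 4)*(v + 2)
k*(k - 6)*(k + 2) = k^3 - 4*k^2 - 12*k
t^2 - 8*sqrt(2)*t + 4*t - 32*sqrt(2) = (t + 4)*(t - 8*sqrt(2))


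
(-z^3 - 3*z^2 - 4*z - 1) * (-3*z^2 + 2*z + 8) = 3*z^5 + 7*z^4 - 2*z^3 - 29*z^2 - 34*z - 8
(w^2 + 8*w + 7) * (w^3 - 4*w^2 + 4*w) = w^5 + 4*w^4 - 21*w^3 + 4*w^2 + 28*w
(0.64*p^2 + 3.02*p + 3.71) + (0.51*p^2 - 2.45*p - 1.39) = 1.15*p^2 + 0.57*p + 2.32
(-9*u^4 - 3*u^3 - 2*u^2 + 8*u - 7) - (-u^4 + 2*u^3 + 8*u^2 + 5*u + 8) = -8*u^4 - 5*u^3 - 10*u^2 + 3*u - 15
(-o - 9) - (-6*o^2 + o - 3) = 6*o^2 - 2*o - 6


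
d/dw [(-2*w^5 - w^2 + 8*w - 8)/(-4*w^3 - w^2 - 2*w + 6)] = 2*(-(6*w^2 + w + 1)*(2*w^5 + w^2 - 8*w + 8) + (5*w^4 + w - 4)*(4*w^3 + w^2 + 2*w - 6))/(4*w^3 + w^2 + 2*w - 6)^2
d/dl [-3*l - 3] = -3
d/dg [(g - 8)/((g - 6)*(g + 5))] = (-g^2 + 16*g - 38)/(g^4 - 2*g^3 - 59*g^2 + 60*g + 900)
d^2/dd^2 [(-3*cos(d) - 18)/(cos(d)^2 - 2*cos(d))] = 3*((cos(d) - 2)^2*cos(d)^3 + (cos(d) - 2)*(12*cos(d) - 9*cos(2*d) - 2*cos(3*d) - 1)*cos(d) - 8*(cos(d) - 1)^2*(cos(d) + 6)*sin(d)^2)/((cos(d) - 2)^3*cos(d)^3)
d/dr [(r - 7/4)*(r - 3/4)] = 2*r - 5/2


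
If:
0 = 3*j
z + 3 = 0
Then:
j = 0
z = -3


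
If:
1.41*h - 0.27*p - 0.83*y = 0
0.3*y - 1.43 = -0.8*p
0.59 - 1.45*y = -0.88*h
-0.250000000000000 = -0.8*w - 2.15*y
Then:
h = 0.81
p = 1.45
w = -2.09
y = 0.90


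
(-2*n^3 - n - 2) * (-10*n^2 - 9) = 20*n^5 + 28*n^3 + 20*n^2 + 9*n + 18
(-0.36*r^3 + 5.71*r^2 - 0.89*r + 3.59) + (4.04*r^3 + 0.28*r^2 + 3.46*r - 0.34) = 3.68*r^3 + 5.99*r^2 + 2.57*r + 3.25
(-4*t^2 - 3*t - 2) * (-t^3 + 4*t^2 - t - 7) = 4*t^5 - 13*t^4 - 6*t^3 + 23*t^2 + 23*t + 14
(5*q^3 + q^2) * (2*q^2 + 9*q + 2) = 10*q^5 + 47*q^4 + 19*q^3 + 2*q^2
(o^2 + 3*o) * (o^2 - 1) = o^4 + 3*o^3 - o^2 - 3*o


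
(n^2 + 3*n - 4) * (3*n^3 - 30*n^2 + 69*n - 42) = 3*n^5 - 21*n^4 - 33*n^3 + 285*n^2 - 402*n + 168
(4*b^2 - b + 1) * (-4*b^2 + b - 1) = -16*b^4 + 8*b^3 - 9*b^2 + 2*b - 1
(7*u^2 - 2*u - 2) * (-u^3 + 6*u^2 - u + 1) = -7*u^5 + 44*u^4 - 17*u^3 - 3*u^2 - 2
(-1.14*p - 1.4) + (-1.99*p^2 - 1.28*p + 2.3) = -1.99*p^2 - 2.42*p + 0.9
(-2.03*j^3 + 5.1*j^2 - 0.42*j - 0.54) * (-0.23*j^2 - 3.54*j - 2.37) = 0.4669*j^5 + 6.0132*j^4 - 13.1463*j^3 - 10.476*j^2 + 2.907*j + 1.2798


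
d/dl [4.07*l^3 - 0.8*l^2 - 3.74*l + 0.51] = 12.21*l^2 - 1.6*l - 3.74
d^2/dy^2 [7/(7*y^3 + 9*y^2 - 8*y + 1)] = 14*(-3*(7*y + 3)*(7*y^3 + 9*y^2 - 8*y + 1) + (21*y^2 + 18*y - 8)^2)/(7*y^3 + 9*y^2 - 8*y + 1)^3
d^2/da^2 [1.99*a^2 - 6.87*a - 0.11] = 3.98000000000000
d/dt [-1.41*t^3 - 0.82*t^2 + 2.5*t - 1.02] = -4.23*t^2 - 1.64*t + 2.5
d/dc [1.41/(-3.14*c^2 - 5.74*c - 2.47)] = (8.8548*c + 8.0934)/(3.14*c^2 + 5.74*c + 2.47)^2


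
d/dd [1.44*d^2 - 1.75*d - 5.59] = 2.88*d - 1.75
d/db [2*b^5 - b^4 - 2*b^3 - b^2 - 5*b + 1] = 10*b^4 - 4*b^3 - 6*b^2 - 2*b - 5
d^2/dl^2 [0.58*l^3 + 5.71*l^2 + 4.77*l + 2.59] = 3.48*l + 11.42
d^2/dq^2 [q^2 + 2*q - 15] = 2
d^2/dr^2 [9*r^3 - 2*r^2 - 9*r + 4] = 54*r - 4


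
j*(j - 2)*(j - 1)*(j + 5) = j^4 + 2*j^3 - 13*j^2 + 10*j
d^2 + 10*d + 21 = (d + 3)*(d + 7)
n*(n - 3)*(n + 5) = n^3 + 2*n^2 - 15*n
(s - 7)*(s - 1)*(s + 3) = s^3 - 5*s^2 - 17*s + 21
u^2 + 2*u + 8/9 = (u + 2/3)*(u + 4/3)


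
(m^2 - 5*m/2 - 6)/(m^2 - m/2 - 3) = (m - 4)/(m - 2)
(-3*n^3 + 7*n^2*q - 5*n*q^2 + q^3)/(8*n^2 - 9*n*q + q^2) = (3*n^2 - 4*n*q + q^2)/(-8*n + q)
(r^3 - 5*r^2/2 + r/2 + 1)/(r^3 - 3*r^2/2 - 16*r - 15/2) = (r^2 - 3*r + 2)/(r^2 - 2*r - 15)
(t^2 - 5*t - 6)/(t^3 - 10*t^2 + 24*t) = (t + 1)/(t*(t - 4))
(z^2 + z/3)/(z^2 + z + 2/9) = 3*z/(3*z + 2)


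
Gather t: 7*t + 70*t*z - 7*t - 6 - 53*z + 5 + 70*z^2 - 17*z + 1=70*t*z + 70*z^2 - 70*z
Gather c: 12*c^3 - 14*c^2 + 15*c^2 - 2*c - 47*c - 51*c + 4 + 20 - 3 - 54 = 12*c^3 + c^2 - 100*c - 33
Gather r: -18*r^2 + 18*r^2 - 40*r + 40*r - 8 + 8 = 0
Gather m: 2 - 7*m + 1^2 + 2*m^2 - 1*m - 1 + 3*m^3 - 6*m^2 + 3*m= 3*m^3 - 4*m^2 - 5*m + 2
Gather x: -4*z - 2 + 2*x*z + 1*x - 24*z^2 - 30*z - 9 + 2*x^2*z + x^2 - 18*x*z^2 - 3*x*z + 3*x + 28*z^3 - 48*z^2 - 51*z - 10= x^2*(2*z + 1) + x*(-18*z^2 - z + 4) + 28*z^3 - 72*z^2 - 85*z - 21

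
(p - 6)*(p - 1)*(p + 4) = p^3 - 3*p^2 - 22*p + 24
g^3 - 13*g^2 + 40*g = g*(g - 8)*(g - 5)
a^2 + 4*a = a*(a + 4)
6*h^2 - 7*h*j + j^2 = (-6*h + j)*(-h + j)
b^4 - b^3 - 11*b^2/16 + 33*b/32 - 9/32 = (b - 3/4)^2*(b - 1/2)*(b + 1)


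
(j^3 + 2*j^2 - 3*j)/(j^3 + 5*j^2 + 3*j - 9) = j/(j + 3)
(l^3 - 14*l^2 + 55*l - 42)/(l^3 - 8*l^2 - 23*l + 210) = (l - 1)/(l + 5)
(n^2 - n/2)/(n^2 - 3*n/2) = (2*n - 1)/(2*n - 3)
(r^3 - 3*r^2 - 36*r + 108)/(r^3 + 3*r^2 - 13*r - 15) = (r^2 - 36)/(r^2 + 6*r + 5)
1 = 1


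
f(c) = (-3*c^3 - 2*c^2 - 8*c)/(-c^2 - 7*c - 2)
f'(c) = (2*c + 7)*(-3*c^3 - 2*c^2 - 8*c)/(-c^2 - 7*c - 2)^2 + (-9*c^2 - 4*c - 8)/(-c^2 - 7*c - 2)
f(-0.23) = -4.00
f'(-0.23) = 76.10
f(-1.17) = 2.37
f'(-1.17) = -0.95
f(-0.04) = -0.18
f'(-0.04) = 5.30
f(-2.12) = 4.38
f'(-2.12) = -3.34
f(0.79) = 1.11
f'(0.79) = 0.89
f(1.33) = 1.62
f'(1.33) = 1.04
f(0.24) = 0.56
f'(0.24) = 1.42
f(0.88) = 1.19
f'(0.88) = 0.90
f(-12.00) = -80.52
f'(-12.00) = -1.82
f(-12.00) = -80.52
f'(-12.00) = -1.82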